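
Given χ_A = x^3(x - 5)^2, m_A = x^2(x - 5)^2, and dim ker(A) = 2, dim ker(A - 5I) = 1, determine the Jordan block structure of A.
Jordan blocks: (0, 2), (0, 1), (5, 2)

λ = 0: algebraic multiplicity 3 (exponent in χ_A), largest block size 2 (exponent in m_A), 2 blocks (geometric multiplicity). These force block sizes [2, 1].
λ = 5: algebraic multiplicity 2 (exponent in χ_A), largest block size 2 (exponent in m_A), 1 block (geometric multiplicity). This forces block sizes [2].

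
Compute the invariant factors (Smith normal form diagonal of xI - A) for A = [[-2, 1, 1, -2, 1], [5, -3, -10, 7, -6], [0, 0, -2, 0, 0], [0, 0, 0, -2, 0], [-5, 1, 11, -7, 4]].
x + 2, (x - 3)(x + 2)^3

The Jordan structure of A has elementary divisors (x + 2)^3, (x + 2), (x - 3). Arranging the block sizes at each eigenvalue in decreasing order and taking row products gives the invariant factors.

Invariant factors (smallest first, each dividing the next): x + 2, (x - 3)(x + 2)^3.

Check: the last factor (x - 3)(x + 2)^3 is the minimal polynomial, and the product (x - 3)(x + 2)^4 is the characteristic polynomial.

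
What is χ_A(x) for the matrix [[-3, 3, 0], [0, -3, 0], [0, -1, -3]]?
xI - A = [[x + 3, -3, 0], [0, x + 3, 0], [0, 1, x + 3]].

Expanding det(xI - A) along the first row:
det(xI - A) = + (x + 3)·det([[x + 3, 0], [1, x + 3]]) - (-3)·det([[0, 0], [0, x + 3]]) + (0)·det([[0, x + 3], [0, 1]]).

Evaluating gives χ_A(x) = x^3 + 9x^2 + 27x + 27 = (x + 3)^3.

χ_A(x) = (x + 3)^3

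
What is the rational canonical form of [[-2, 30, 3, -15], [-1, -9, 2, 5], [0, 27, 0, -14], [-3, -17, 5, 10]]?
R = [[0, 0, 0, -8], [1, 0, 0, 4], [0, 1, 0, 6], [0, 0, 1, -1]]

The invariant factors of A (the non-unit diagonal entries of the Smith normal form of xI - A over ℚ[x]) are (x - 2)(x - 1)(x + 2)^2, each dividing the next. The characteristic polynomial is their product, (x - 2)(x - 1)(x + 2)^2.

The rational canonical form is the block-diagonal matrix of companion matrices C(f_i):
R = [[0, 0, 0, -8], [1, 0, 0, 4], [0, 1, 0, 6], [0, 0, 1, -1]].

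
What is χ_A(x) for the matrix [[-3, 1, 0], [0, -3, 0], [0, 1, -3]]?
χ_A(x) = (x + 3)^3

xI - A = [[x + 3, -1, 0], [0, x + 3, 0], [0, -1, x + 3]].

Expanding det(xI - A) along the first row:
det(xI - A) = + (x + 3)·det([[x + 3, 0], [-1, x + 3]]) - (-1)·det([[0, 0], [0, x + 3]]) + (0)·det([[0, x + 3], [0, -1]]).

Evaluating gives χ_A(x) = x^3 + 9x^2 + 27x + 27 = (x + 3)^3.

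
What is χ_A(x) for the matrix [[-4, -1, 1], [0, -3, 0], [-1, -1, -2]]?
χ_A(x) = (x + 3)^3

xI - A = [[x + 4, 1, -1], [0, x + 3, 0], [1, 1, x + 2]].

Expanding det(xI - A) along the first row:
det(xI - A) = + (x + 4)·det([[x + 3, 0], [1, x + 2]]) - (1)·det([[0, 0], [1, x + 2]]) + (-1)·det([[0, x + 3], [1, 1]]).

Evaluating gives χ_A(x) = x^3 + 9x^2 + 27x + 27 = (x + 3)^3.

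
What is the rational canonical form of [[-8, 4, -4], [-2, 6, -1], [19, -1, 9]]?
The invariant factors of A (the non-unit diagonal entries of the Smith normal form of xI - A over ℚ[x]) are (x - 4)(x^2 - 3x + 5), each dividing the next. The characteristic polynomial is their product, (x - 4)(x^2 - 3x + 5).

The rational canonical form is the block-diagonal matrix of companion matrices C(f_i):
R = [[0, 0, 20], [1, 0, -17], [0, 1, 7]].

Note the characteristic polynomial does not split into linear factors over ℚ, so A has no Jordan form over ℚ; the rational canonical form exists over any field.

R = [[0, 0, 20], [1, 0, -17], [0, 1, 7]]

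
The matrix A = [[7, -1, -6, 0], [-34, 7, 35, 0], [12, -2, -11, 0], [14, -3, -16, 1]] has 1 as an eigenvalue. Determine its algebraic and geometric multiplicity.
The characteristic polynomial is (x - 1)^4, so the factor x - 1 appears with exponent 4: the algebraic multiplicity is 4.

rank(A - I) = 2, so the eigenspace has dimension 4 - 2 = 2: the geometric multiplicity is 2.

Since 2 < 4, A is not diagonalizable.

algebraic multiplicity 4, geometric multiplicity 2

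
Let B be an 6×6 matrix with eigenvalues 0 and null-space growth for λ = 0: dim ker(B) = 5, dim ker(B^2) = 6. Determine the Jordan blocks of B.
Jordan blocks: (0, 2), (0, 1), (0, 1), (0, 1), (0, 1)

λ = 0: successive nullity increments [5, 1] count blocks of size ≥ k; block sizes are [2, 1, 1, 1, 1].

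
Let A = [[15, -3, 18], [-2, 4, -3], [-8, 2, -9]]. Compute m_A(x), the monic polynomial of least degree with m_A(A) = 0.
The characteristic polynomial factors as (x - 4)(x - 3)^2. The minimal polynomial is ∏(x - λ)^{k_λ} where k_λ is the size of the largest Jordan block at λ.

For λ = 3: rank(A - 3I) = 2, and the largest Jordan block has size 2 (the smallest k with rank((A - 3I)^k) = rank((A - 3I)^(k+1))).
For λ = 4: rank(A - 4I) = 2, and the largest Jordan block has size 1 (the smallest k with rank((A - 4I)^k) = rank((A - 4I)^(k+1))).

So m_A(x) = (x - 4)(x - 3)^2.

m_A(x) = (x - 4)(x - 3)^2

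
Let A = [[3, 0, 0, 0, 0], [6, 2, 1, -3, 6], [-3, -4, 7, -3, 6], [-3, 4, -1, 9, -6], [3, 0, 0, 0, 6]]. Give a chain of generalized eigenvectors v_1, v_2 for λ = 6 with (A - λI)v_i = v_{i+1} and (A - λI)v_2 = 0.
v_1 = [[0, -4, 0, 1, -2]]^T, v_2 = [[0, 1, 1, -1, 0]]^T

We seek v_1 ∈ ker((A - 6I)^2) \ ker(A - 6I), then set v_{i+1} = (A - 6I) v_i.

One such chain is v_1 = [[0, -4, 0, 1, -2]]^T, v_2 = [[0, 1, 1, -1, 0]]^T. Check: (A - 6I) v_2 = [[0, 0, 0, 0, 0]]^T = 0.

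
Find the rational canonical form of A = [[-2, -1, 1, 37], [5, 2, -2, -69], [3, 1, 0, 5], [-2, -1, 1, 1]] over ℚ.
The invariant factors of A (the non-unit diagonal entries of the Smith normal form of xI - A over ℚ[x]) are (x - 3)(x + 2)(x^2 + 6), each dividing the next. The characteristic polynomial is their product, (x - 3)(x + 2)(x^2 + 6).

The rational canonical form is the block-diagonal matrix of companion matrices C(f_i):
R = [[0, 0, 0, 36], [1, 0, 0, 6], [0, 1, 0, 0], [0, 0, 1, 1]].

Note the characteristic polynomial does not split into linear factors over ℚ, so A has no Jordan form over ℚ; the rational canonical form exists over any field.

R = [[0, 0, 0, 36], [1, 0, 0, 6], [0, 1, 0, 0], [0, 0, 1, 1]]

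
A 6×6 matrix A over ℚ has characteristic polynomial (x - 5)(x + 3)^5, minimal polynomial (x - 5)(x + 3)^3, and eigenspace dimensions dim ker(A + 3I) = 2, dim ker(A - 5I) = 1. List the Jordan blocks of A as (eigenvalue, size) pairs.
λ = -3: algebraic multiplicity 5 (exponent in χ_A), largest block size 3 (exponent in m_A), 2 blocks (geometric multiplicity). These force block sizes [3, 2].
λ = 5: algebraic multiplicity 1 (exponent in χ_A), largest block size 1 (exponent in m_A), 1 block (geometric multiplicity). This forces block sizes [1].

Jordan blocks: (-3, 3), (-3, 2), (5, 1)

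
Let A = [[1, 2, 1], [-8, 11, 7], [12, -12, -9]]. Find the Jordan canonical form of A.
The characteristic polynomial is det(xI - A) = (x - 3)^2(x + 3), so the eigenvalues are -3 (algebraic multiplicity 1), 3 (algebraic multiplicity 2).

For λ = -3: algebraic multiplicity 1 gives one 1×1 block.

For λ = 3: rank(A - 3I) = 2, rank((A - 3I)^2) = 1. The eigenspace has dimension 3 - 2 = 1, so there is 1 Jordan block; the rank sequence gives block sizes [2].

Assembling the blocks gives the Jordan form J above.

J = [[-3, 0, 0], [0, 3, 1], [0, 0, 3]]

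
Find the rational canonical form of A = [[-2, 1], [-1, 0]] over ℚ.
The invariant factors of A (the non-unit diagonal entries of the Smith normal form of xI - A over ℚ[x]) are (x + 1)^2, each dividing the next. The characteristic polynomial is their product, (x + 1)^2.

The rational canonical form is the block-diagonal matrix of companion matrices C(f_i):
R = [[0, -1], [1, -2]].

R = [[0, -1], [1, -2]]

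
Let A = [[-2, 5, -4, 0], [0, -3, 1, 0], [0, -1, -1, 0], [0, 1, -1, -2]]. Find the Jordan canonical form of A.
The characteristic polynomial is det(xI - A) = (x + 2)^4, so the eigenvalues are -2 (algebraic multiplicity 4).

For λ = -2: rank(A + 2I) = 2, rank((A + 2I)^2) = 1, rank((A + 2I)^3) = 0. The eigenspace has dimension 4 - 2 = 2, so there are 2 Jordan blocks; the rank sequence gives block sizes [3, 1].

Assembling the blocks gives the Jordan form J above.

J = [[-2, 1, 0, 0], [0, -2, 1, 0], [0, 0, -2, 0], [0, 0, 0, -2]]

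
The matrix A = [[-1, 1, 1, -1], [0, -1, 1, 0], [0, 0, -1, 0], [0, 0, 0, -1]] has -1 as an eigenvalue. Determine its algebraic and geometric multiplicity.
algebraic multiplicity 4, geometric multiplicity 2

The characteristic polynomial is (x + 1)^4, so the factor x + 1 appears with exponent 4: the algebraic multiplicity is 4.

rank(A + I) = 2, so the eigenspace has dimension 4 - 2 = 2: the geometric multiplicity is 2.

Since 2 < 4, A is not diagonalizable.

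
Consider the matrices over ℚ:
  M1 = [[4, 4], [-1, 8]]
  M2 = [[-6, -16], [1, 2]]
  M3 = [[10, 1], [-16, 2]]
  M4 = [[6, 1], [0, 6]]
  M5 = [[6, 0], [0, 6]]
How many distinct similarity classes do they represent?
Characteristic polynomials: χ_{M1} = (x - 6)^2, χ_{M2} = (x + 2)^2, χ_{M3} = (x - 6)^2, χ_{M4} = (x - 6)^2, χ_{M5} = (x - 6)^2.

{M1, M3, M4}: invariant factors (x - 6)^2.

{M2}: invariant factors (x + 2)^2.

{M5}: invariant factors x - 6, x - 6.

Matrices are similar if and only if their invariant-factor lists agree; the partition into similarity classes is {M1, M3, M4}, {M2}, {M5}.

3 classes: {M1, M3, M4}, {M2}, {M5}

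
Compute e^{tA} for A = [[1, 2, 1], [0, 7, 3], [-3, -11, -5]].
e^{tA} = [[(2 - 3*t^2)*e^{t}/2, t*(t + 4)*e^{t}/2, t*e^{t}], [-9*t^2*e^{t}/2, (3*t^2 + 12*t + 2)*e^{t}/2, 3*t*e^{t}], [3*t*(3*t - 1)*e^{t}, t*(-3*t - 11)*e^{t}, (1 - 6*t)*e^{t}]]

A has Jordan form J = [[1, 1, 0], [0, 1, 1], [0, 0, 1]] with A = PJP^{-1}, so e^{tA} = P e^{tJ} P^{-1}.

For a Jordan block J_k(λ), e^{tJ_k(λ)} = e^{λt} · (I + tN + t^2 N^2/2! + ... + t^{k-1} N^{k-1}/(k-1)!) where N is the nilpotent superdiagonal part.

Assembling the blocks and conjugating back gives the entries of e^{tA} as shown above.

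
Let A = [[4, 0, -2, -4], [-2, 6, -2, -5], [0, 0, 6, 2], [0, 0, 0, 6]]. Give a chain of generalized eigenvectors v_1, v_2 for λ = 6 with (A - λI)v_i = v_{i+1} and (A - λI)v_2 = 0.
v_1 = [[3, 6, -4, 1]]^T, v_2 = [[-2, -3, 2, 0]]^T

We seek v_1 ∈ ker((A - 6I)^2) \ ker(A - 6I), then set v_{i+1} = (A - 6I) v_i.

One such chain is v_1 = [[3, 6, -4, 1]]^T, v_2 = [[-2, -3, 2, 0]]^T. Check: (A - 6I) v_2 = [[0, 0, 0, 0]]^T = 0.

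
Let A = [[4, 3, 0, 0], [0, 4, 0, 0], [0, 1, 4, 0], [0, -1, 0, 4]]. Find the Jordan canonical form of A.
J = [[4, 1, 0, 0], [0, 4, 0, 0], [0, 0, 4, 0], [0, 0, 0, 4]]

The characteristic polynomial is det(xI - A) = (x - 4)^4, so the eigenvalues are 4 (algebraic multiplicity 4).

For λ = 4: rank(A - 4I) = 1, rank((A - 4I)^2) = 0. The eigenspace has dimension 4 - 1 = 3, so there are 3 Jordan blocks; the rank sequence gives block sizes [2, 1, 1].

Assembling the blocks gives the Jordan form J above.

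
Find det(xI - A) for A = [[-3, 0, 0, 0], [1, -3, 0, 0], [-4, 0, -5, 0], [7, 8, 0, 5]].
χ_A(x) = (x - 5)(x + 3)^2(x + 5)

xI - A = [[x + 3, 0, 0, 0], [-1, x + 3, 0, 0], [4, 0, x + 5, 0], [-7, -8, 0, x - 5]].

Expanding det(xI - A) along the first row:
det(xI - A) = + (x + 3)·det([[x + 3, 0, 0], [0, x + 5, 0], [-8, 0, x - 5]]) - (0)·det([[-1, 0, 0], [4, x + 5, 0], [-7, 0, x - 5]]) + (0)·det([[-1, x + 3, 0], [4, 0, 0], [-7, -8, x - 5]]) - (0)·det([[-1, x + 3, 0], [4, 0, x + 5], [-7, -8, 0]]).

Evaluating gives χ_A(x) = x^4 + 6x^3 - 16x^2 - 150x - 225 = (x - 5)(x + 3)^2(x + 5).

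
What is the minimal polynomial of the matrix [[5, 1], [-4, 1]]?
The characteristic polynomial factors as (x - 3)^2. The minimal polynomial is ∏(x - λ)^{k_λ} where k_λ is the size of the largest Jordan block at λ.

For λ = 3: rank(A - 3I) = 1, and the largest Jordan block has size 2 (the smallest k with rank((A - 3I)^k) = rank((A - 3I)^(k+1))).

So m_A(x) = (x - 3)^2.

m_A(x) = (x - 3)^2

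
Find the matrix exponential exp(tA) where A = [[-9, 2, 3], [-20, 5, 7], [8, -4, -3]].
e^{tA} = [[((4*t - 2)*e^{4*t} + 3)*e^{-5*t}, ((1 - 2*t)*e^{4*t} - 1)*e^{-5*t}, ((1 - t)*e^{4*t} - 1)*e^{-5*t}], [2*((2*t - 3)*e^{4*t} + 3)*e^{-5*t}, ((3 - 2*t)*e^{4*t} - 2)*e^{-5*t}, ((2 - t)*e^{4*t} - 2)*e^{-5*t}], [8*t*e^{-t}, -4*t*e^{-t}, (1 - 2*t)*e^{-t}]]

A has Jordan form J = [[-5, 0, 0], [0, -1, 1], [0, 0, -1]] with A = PJP^{-1}, so e^{tA} = P e^{tJ} P^{-1}.

For a Jordan block J_k(λ), e^{tJ_k(λ)} = e^{λt} · (I + tN + t^2 N^2/2! + ... + t^{k-1} N^{k-1}/(k-1)!) where N is the nilpotent superdiagonal part.

Assembling the blocks and conjugating back gives the entries of e^{tA} as shown above.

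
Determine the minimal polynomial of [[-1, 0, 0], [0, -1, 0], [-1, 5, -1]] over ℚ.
The characteristic polynomial factors as (x + 1)^3. The minimal polynomial is ∏(x - λ)^{k_λ} where k_λ is the size of the largest Jordan block at λ.

For λ = -1: rank(A + I) = 1, and the largest Jordan block has size 2 (the smallest k with rank((A + I)^k) = rank((A + I)^(k+1))).

So m_A(x) = (x + 1)^2.

m_A(x) = (x + 1)^2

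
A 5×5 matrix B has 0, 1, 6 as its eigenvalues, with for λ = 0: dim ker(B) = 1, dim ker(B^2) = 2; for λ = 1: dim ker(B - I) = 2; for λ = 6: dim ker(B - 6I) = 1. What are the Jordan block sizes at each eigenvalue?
Jordan blocks: (0, 2), (1, 1), (1, 1), (6, 1)

λ = 0: successive nullity increments [1, 1] count blocks of size ≥ k; block sizes are [2].
λ = 1: successive nullity increments [2] count blocks of size ≥ k; block sizes are [1, 1].
λ = 6: successive nullity increments [1] count blocks of size ≥ k; block sizes are [1].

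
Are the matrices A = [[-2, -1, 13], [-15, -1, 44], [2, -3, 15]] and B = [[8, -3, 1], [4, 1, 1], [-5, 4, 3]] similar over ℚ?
Yes.

Two matrices over a field are similar if and only if they have the same invariant factors.

Both A and B have characteristic polynomial (x - 4)^3 and minimal polynomial (x - 4)^3. Computing further, both have invariant factors (x - 4)^3. Hence A and B are similar.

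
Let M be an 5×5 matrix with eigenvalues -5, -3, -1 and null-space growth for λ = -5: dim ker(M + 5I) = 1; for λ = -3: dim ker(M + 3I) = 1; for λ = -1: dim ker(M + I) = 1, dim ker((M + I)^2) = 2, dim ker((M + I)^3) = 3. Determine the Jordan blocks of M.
Jordan blocks: (-5, 1), (-3, 1), (-1, 3)

λ = -5: successive nullity increments [1] count blocks of size ≥ k; block sizes are [1].
λ = -3: successive nullity increments [1] count blocks of size ≥ k; block sizes are [1].
λ = -1: successive nullity increments [1, 1, 1] count blocks of size ≥ k; block sizes are [3].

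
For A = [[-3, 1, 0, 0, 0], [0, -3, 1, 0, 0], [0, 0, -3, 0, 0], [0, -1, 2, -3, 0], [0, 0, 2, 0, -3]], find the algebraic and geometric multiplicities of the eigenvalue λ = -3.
The characteristic polynomial is (x + 3)^5, so the factor x + 3 appears with exponent 5: the algebraic multiplicity is 5.

rank(A + 3I) = 2, so the eigenspace has dimension 5 - 2 = 3: the geometric multiplicity is 3.

Since 3 < 5, A is not diagonalizable.

algebraic multiplicity 5, geometric multiplicity 3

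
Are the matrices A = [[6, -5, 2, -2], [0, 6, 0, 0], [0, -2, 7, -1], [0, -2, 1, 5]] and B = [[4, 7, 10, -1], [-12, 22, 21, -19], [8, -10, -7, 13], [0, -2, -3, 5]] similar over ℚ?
Yes.

Two matrices over a field are similar if and only if they have the same invariant factors.

Both A and B have characteristic polynomial (x - 6)^4 and minimal polynomial (x - 6)^2. Computing further, both have invariant factors (x - 6)^2, (x - 6)^2. Hence A and B are similar.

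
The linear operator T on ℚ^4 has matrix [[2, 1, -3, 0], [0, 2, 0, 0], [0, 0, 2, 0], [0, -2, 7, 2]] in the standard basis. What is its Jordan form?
J = [[2, 1, 0, 0], [0, 2, 0, 0], [0, 0, 2, 1], [0, 0, 0, 2]]

The characteristic polynomial is det(xI - A) = (x - 2)^4, so the eigenvalues are 2 (algebraic multiplicity 4).

For λ = 2: rank(A - 2I) = 2, rank((A - 2I)^2) = 0. The eigenspace has dimension 4 - 2 = 2, so there are 2 Jordan blocks; the rank sequence gives block sizes [2, 2].

Assembling the blocks gives the Jordan form J above.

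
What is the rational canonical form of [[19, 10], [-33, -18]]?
R = [[0, 12], [1, 1]]

The invariant factors of A (the non-unit diagonal entries of the Smith normal form of xI - A over ℚ[x]) are (x - 4)(x + 3), each dividing the next. The characteristic polynomial is their product, (x - 4)(x + 3).

The rational canonical form is the block-diagonal matrix of companion matrices C(f_i):
R = [[0, 12], [1, 1]].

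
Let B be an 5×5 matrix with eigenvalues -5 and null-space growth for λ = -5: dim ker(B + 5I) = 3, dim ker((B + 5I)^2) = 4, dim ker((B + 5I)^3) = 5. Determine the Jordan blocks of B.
λ = -5: successive nullity increments [3, 1, 1] count blocks of size ≥ k; block sizes are [3, 1, 1].

Jordan blocks: (-5, 3), (-5, 1), (-5, 1)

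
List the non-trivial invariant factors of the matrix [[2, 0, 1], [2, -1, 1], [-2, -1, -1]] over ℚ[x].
x^3

The Jordan structure of A has elementary divisors x^3. Arranging the block sizes at each eigenvalue in decreasing order and taking row products gives the invariant factors.

Invariant factors (smallest first, each dividing the next): x^3.

Check: the last factor x^3 is the minimal polynomial, and the product x^3 is the characteristic polynomial.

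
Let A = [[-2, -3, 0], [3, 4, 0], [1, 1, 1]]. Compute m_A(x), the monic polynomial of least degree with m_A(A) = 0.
The characteristic polynomial factors as (x - 1)^3. The minimal polynomial is ∏(x - λ)^{k_λ} where k_λ is the size of the largest Jordan block at λ.

For λ = 1: rank(A - I) = 1, and the largest Jordan block has size 2 (the smallest k with rank((A - I)^k) = rank((A - I)^(k+1))).

So m_A(x) = (x - 1)^2.

m_A(x) = (x - 1)^2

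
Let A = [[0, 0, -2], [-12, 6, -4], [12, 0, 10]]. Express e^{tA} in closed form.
e^{tA} = [[(3 - 2*e^{2*t})*e^{4*t}, 0, -e^{6*t} + e^{4*t}], [6*(1 - e^{2*t})*e^{4*t}, e^{6*t}, 2*(1 - e^{2*t})*e^{4*t}], [6*(e^{2*t} - 1)*e^{4*t}, 0, (3*e^{2*t} - 2)*e^{4*t}]]

A has Jordan form J = [[4, 0, 0], [0, 6, 0], [0, 0, 6]] with A = PJP^{-1}, so e^{tA} = P e^{tJ} P^{-1}.

For a Jordan block J_k(λ), e^{tJ_k(λ)} = e^{λt} · (I + tN + t^2 N^2/2! + ... + t^{k-1} N^{k-1}/(k-1)!) where N is the nilpotent superdiagonal part.

Assembling the blocks and conjugating back gives the entries of e^{tA} as shown above.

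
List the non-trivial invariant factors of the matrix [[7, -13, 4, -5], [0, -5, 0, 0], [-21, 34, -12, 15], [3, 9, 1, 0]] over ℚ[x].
x^2(x + 5)^2

The Jordan structure of A has elementary divisors (x + 5)^2, x^2. Arranging the block sizes at each eigenvalue in decreasing order and taking row products gives the invariant factors.

Invariant factors (smallest first, each dividing the next): x^2(x + 5)^2.

Check: the last factor x^2(x + 5)^2 is the minimal polynomial, and the product x^2(x + 5)^2 is the characteristic polynomial.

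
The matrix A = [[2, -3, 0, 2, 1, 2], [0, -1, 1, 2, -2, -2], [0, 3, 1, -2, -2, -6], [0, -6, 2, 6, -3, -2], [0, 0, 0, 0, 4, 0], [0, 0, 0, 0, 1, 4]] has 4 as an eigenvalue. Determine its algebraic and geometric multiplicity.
The characteristic polynomial is (x - 4)^2(x - 2)^4, so the factor x - 4 appears with exponent 2: the algebraic multiplicity is 2.

rank(A - 4I) = 5, so the eigenspace has dimension 6 - 5 = 1: the geometric multiplicity is 1.

Since 1 < 2, A is not diagonalizable.

algebraic multiplicity 2, geometric multiplicity 1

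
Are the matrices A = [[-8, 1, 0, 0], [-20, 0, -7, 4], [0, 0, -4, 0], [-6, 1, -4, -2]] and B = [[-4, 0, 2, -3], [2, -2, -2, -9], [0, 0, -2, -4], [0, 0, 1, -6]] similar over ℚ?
Yes.

Two matrices over a field are similar if and only if they have the same invariant factors.

Both A and B have characteristic polynomial (x + 2)(x + 4)^3 and minimal polynomial (x + 2)(x + 4)^3. Computing further, both have invariant factors (x + 2)(x + 4)^3. Hence A and B are similar.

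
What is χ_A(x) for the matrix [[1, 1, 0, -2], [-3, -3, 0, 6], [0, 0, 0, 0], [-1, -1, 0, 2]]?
xI - A = [[x - 1, -1, 0, 2], [3, x + 3, 0, -6], [0, 0, x, 0], [1, 1, 0, x - 2]].

Expanding det(xI - A) along the first row:
det(xI - A) = + (x - 1)·det([[x + 3, 0, -6], [0, x, 0], [1, 0, x - 2]]) - (-1)·det([[3, 0, -6], [0, x, 0], [1, 0, x - 2]]) + (0)·det([[3, x + 3, -6], [0, 0, 0], [1, 1, x - 2]]) - (2)·det([[3, x + 3, 0], [0, 0, x], [1, 1, 0]]).

Evaluating gives χ_A(x) = x^4.

χ_A(x) = x^4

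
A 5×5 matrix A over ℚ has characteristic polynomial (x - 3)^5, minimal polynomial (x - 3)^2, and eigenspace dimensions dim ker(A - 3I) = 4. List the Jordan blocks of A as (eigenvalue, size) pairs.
λ = 3: algebraic multiplicity 5 (exponent in χ_A), largest block size 2 (exponent in m_A), 4 blocks (geometric multiplicity). These force block sizes [2, 1, 1, 1].

Jordan blocks: (3, 2), (3, 1), (3, 1), (3, 1)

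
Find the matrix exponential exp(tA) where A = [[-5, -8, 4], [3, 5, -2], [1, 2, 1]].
A has Jordan form J = [[-1, 0, 0], [0, 1, 1], [0, 0, 1]] with A = PJP^{-1}, so e^{tA} = P e^{tJ} P^{-1}.

For a Jordan block J_k(λ), e^{tJ_k(λ)} = e^{λt} · (I + tN + t^2 N^2/2! + ... + t^{k-1} N^{k-1}/(k-1)!) where N is the nilpotent superdiagonal part.

Assembling the blocks and conjugating back gives the entries of e^{tA} as shown above.

e^{tA} = [[((2*t - 3)*e^{2*t} + 4)*e^{-t}, 2*((2*t - 3)*e^{2*t} + 3)*e^{-t}, 4*sinh(t)], [((2 - t)*e^{2*t} - 2)*e^{-t}, (2*(2 - t)*e^{2*t} - 3)*e^{-t}, -2*sinh(t)], [t*e^{t}, 2*t*e^{t}, e^{t}]]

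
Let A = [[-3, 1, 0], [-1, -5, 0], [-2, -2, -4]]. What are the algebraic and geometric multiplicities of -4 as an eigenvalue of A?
algebraic multiplicity 3, geometric multiplicity 2

The characteristic polynomial is (x + 4)^3, so the factor x + 4 appears with exponent 3: the algebraic multiplicity is 3.

rank(A + 4I) = 1, so the eigenspace has dimension 3 - 1 = 2: the geometric multiplicity is 2.

Since 2 < 3, A is not diagonalizable.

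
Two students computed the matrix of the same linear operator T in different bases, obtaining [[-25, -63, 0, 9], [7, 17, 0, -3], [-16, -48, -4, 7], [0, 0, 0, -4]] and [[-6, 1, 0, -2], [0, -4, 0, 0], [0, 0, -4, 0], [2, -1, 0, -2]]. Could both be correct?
No.

Both have characteristic polynomial (x + 4)^4 and minimal polynomial (x + 4)^2. But rank(A + 4I) = 2 for A while rank(B + 4I) = 1 for B, so the number of Jordan blocks at λ = -4 differs. A and B are not similar.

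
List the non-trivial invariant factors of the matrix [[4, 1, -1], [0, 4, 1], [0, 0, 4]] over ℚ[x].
(x - 4)^3

The Jordan structure of A has elementary divisors (x - 4)^3. Arranging the block sizes at each eigenvalue in decreasing order and taking row products gives the invariant factors.

Invariant factors (smallest first, each dividing the next): (x - 4)^3.

Check: the last factor (x - 4)^3 is the minimal polynomial, and the product (x - 4)^3 is the characteristic polynomial.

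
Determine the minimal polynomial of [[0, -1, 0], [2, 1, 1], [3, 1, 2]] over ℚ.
m_A(x) = (x - 1)^3

The characteristic polynomial factors as (x - 1)^3. The minimal polynomial is ∏(x - λ)^{k_λ} where k_λ is the size of the largest Jordan block at λ.

For λ = 1: rank(A - I) = 2, and the largest Jordan block has size 3 (the smallest k with rank((A - I)^k) = rank((A - I)^(k+1))).

So m_A(x) = (x - 1)^3.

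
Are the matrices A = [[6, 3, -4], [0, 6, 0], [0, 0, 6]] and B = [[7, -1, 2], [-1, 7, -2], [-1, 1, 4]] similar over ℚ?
Yes.

Two matrices over a field are similar if and only if they have the same invariant factors.

Both A and B have characteristic polynomial (x - 6)^3 and minimal polynomial (x - 6)^2. Computing further, both have invariant factors x - 6, (x - 6)^2. Hence A and B are similar.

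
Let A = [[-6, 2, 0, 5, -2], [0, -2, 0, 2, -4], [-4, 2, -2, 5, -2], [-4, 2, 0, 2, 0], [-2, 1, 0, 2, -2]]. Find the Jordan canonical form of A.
J = [[-2, 1, 0, 0, 0], [0, -2, 0, 0, 0], [0, 0, -2, 1, 0], [0, 0, 0, -2, 0], [0, 0, 0, 0, -2]]

The characteristic polynomial is det(xI - A) = (x + 2)^5, so the eigenvalues are -2 (algebraic multiplicity 5).

For λ = -2: rank(A + 2I) = 2, rank((A + 2I)^2) = 0. The eigenspace has dimension 5 - 2 = 3, so there are 3 Jordan blocks; the rank sequence gives block sizes [2, 2, 1].

Assembling the blocks gives the Jordan form J above.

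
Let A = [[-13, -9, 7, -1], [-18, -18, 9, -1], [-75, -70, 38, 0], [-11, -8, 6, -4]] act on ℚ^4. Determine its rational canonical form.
R = [[0, 0, 0, 12], [1, 0, 0, 2], [0, 1, 0, -2], [0, 0, 1, 3]]

The invariant factors of A (the non-unit diagonal entries of the Smith normal form of xI - A over ℚ[x]) are (x - 3)(x^3 + 2x + 4), each dividing the next. The characteristic polynomial is their product, (x - 3)(x^3 + 2x + 4).

The rational canonical form is the block-diagonal matrix of companion matrices C(f_i):
R = [[0, 0, 0, 12], [1, 0, 0, 2], [0, 1, 0, -2], [0, 0, 1, 3]].

Note the characteristic polynomial does not split into linear factors over ℚ, so A has no Jordan form over ℚ; the rational canonical form exists over any field.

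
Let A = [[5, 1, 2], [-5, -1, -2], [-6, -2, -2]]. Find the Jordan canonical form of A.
J = [[0, 1, 0], [0, 0, 0], [0, 0, 2]]

The characteristic polynomial is det(xI - A) = x^2(x - 2), so the eigenvalues are 0 (algebraic multiplicity 2), 2 (algebraic multiplicity 1).

For λ = 0: rank(A) = 2, rank(A^2) = 1. The eigenspace has dimension 3 - 2 = 1, so there is 1 Jordan block; the rank sequence gives block sizes [2].

For λ = 2: algebraic multiplicity 1 gives one 1×1 block.

Assembling the blocks gives the Jordan form J above.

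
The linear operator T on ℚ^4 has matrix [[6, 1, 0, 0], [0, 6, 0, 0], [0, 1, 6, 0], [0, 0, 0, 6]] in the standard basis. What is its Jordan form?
J = [[6, 1, 0, 0], [0, 6, 0, 0], [0, 0, 6, 0], [0, 0, 0, 6]]

The characteristic polynomial is det(xI - A) = (x - 6)^4, so the eigenvalues are 6 (algebraic multiplicity 4).

For λ = 6: rank(A - 6I) = 1, rank((A - 6I)^2) = 0. The eigenspace has dimension 4 - 1 = 3, so there are 3 Jordan blocks; the rank sequence gives block sizes [2, 1, 1].

Assembling the blocks gives the Jordan form J above.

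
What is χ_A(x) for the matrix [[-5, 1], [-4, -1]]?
χ_A(x) = (x + 3)^2

xI - A = [[x + 5, -1], [4, x + 1]].

Expanding det(xI - A) along the first row:
det(xI - A) = + (x + 5)·det([[x + 1]]) - (-1)·det([[4]]).

Evaluating gives χ_A(x) = x^2 + 6x + 9 = (x + 3)^2.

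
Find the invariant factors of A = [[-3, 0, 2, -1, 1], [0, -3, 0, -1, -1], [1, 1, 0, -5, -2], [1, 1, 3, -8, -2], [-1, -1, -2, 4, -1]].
(x + 3)^2, (x + 3)^3

The Jordan structure of A has elementary divisors (x + 3)^3, (x + 3)^2. Arranging the block sizes at each eigenvalue in decreasing order and taking row products gives the invariant factors.

Invariant factors (smallest first, each dividing the next): (x + 3)^2, (x + 3)^3.

Check: the last factor (x + 3)^3 is the minimal polynomial, and the product (x + 3)^5 is the characteristic polynomial.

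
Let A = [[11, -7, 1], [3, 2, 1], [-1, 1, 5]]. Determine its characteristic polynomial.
xI - A = [[x - 11, 7, -1], [-3, x - 2, -1], [1, -1, x - 5]].

Expanding det(xI - A) along the first row:
det(xI - A) = + (x - 11)·det([[x - 2, -1], [-1, x - 5]]) - (7)·det([[-3, -1], [1, x - 5]]) + (-1)·det([[-3, x - 2], [1, -1]]).

Evaluating gives χ_A(x) = x^3 - 18x^2 + 108x - 216 = (x - 6)^3.

χ_A(x) = (x - 6)^3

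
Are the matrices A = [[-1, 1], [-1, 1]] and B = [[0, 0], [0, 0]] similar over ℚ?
Both have characteristic polynomial x^2, but the minimal polynomial of A is x^2 while the minimal polynomial of B is x. The minimal polynomial is a similarity invariant, so A and B are not similar.

No.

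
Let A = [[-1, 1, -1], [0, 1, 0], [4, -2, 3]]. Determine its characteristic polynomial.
χ_A(x) = (x - 1)^3

xI - A = [[x + 1, -1, 1], [0, x - 1, 0], [-4, 2, x - 3]].

Expanding det(xI - A) along the first row:
det(xI - A) = + (x + 1)·det([[x - 1, 0], [2, x - 3]]) - (-1)·det([[0, 0], [-4, x - 3]]) + (1)·det([[0, x - 1], [-4, 2]]).

Evaluating gives χ_A(x) = x^3 - 3x^2 + 3x - 1 = (x - 1)^3.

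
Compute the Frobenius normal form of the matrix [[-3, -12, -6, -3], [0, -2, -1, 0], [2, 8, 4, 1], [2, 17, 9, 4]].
The invariant factors of A (the non-unit diagonal entries of the Smith normal form of xI - A over ℚ[x]) are (x - 3)(x^3 - x - 1), each dividing the next. The characteristic polynomial is their product, (x - 3)(x^3 - x - 1).

The rational canonical form is the block-diagonal matrix of companion matrices C(f_i):
R = [[0, 0, 0, -3], [1, 0, 0, -2], [0, 1, 0, 1], [0, 0, 1, 3]].

Note the characteristic polynomial does not split into linear factors over ℚ, so A has no Jordan form over ℚ; the rational canonical form exists over any field.

R = [[0, 0, 0, -3], [1, 0, 0, -2], [0, 1, 0, 1], [0, 0, 1, 3]]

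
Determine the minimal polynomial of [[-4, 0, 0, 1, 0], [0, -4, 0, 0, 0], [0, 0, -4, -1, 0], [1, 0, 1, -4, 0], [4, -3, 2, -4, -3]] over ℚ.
The characteristic polynomial factors as (x + 3)(x + 4)^4. The minimal polynomial is ∏(x - λ)^{k_λ} where k_λ is the size of the largest Jordan block at λ.

For λ = -4: rank(A + 4I) = 3, and the largest Jordan block has size 3 (the smallest k with rank((A + 4I)^k) = rank((A + 4I)^(k+1))).
For λ = -3: rank(A + 3I) = 4, and the largest Jordan block has size 1 (the smallest k with rank((A + 3I)^k) = rank((A + 3I)^(k+1))).

So m_A(x) = (x + 3)(x + 4)^3.

m_A(x) = (x + 3)(x + 4)^3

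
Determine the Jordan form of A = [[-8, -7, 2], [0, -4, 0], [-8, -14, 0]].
J = [[-4, 1, 0], [0, -4, 0], [0, 0, -4]]

The characteristic polynomial is det(xI - A) = (x + 4)^3, so the eigenvalues are -4 (algebraic multiplicity 3).

For λ = -4: rank(A + 4I) = 1, rank((A + 4I)^2) = 0. The eigenspace has dimension 3 - 1 = 2, so there are 2 Jordan blocks; the rank sequence gives block sizes [2, 1].

Assembling the blocks gives the Jordan form J above.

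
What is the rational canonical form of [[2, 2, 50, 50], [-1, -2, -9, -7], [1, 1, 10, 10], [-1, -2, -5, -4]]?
R = [[0, 0, 0, 30], [1, 0, 0, 13], [0, 1, 0, -3], [0, 0, 1, 6]]

The invariant factors of A (the non-unit diagonal entries of the Smith normal form of xI - A over ℚ[x]) are (x - 6)(x^3 + 3x + 5), each dividing the next. The characteristic polynomial is their product, (x - 6)(x^3 + 3x + 5).

The rational canonical form is the block-diagonal matrix of companion matrices C(f_i):
R = [[0, 0, 0, 30], [1, 0, 0, 13], [0, 1, 0, -3], [0, 0, 1, 6]].

Note the characteristic polynomial does not split into linear factors over ℚ, so A has no Jordan form over ℚ; the rational canonical form exists over any field.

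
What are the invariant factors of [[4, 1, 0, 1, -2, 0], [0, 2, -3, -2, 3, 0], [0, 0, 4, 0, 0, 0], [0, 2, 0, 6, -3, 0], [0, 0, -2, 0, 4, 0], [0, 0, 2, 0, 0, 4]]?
x - 4, (x - 4)^2, (x - 4)^3

The Jordan structure of A has elementary divisors (x - 4)^3, (x - 4)^2, (x - 4). Arranging the block sizes at each eigenvalue in decreasing order and taking row products gives the invariant factors.

Invariant factors (smallest first, each dividing the next): x - 4, (x - 4)^2, (x - 4)^3.

Check: the last factor (x - 4)^3 is the minimal polynomial, and the product (x - 4)^6 is the characteristic polynomial.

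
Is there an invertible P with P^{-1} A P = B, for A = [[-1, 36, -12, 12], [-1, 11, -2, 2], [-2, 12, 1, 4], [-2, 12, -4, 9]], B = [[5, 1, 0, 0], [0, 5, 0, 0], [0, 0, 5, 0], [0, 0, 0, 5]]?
Two matrices over a field are similar if and only if they have the same invariant factors.

Both A and B have characteristic polynomial (x - 5)^4 and minimal polynomial (x - 5)^2. Computing further, both have invariant factors x - 5, x - 5, (x - 5)^2. Hence A and B are similar.

Yes.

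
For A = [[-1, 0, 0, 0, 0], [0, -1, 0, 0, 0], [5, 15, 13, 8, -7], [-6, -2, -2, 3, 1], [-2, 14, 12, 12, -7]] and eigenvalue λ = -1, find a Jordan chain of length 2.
We seek v_1 ∈ ker((A + I)^2) \ ker(A + I), then set v_{i+1} = (A + I) v_i.

One such chain is v_1 = [[0, 1, 0, 0, 2]]^T, v_2 = [[0, 0, 1, 0, 2]]^T. Check: (A + I) v_2 = [[0, 0, 0, 0, 0]]^T = 0.

v_1 = [[0, 1, 0, 0, 2]]^T, v_2 = [[0, 0, 1, 0, 2]]^T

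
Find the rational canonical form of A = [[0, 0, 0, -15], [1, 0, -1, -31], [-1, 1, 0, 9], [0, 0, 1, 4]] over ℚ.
R = [[0, 0, 0, -15], [1, 0, 0, -12], [0, 1, 0, 8], [0, 0, 1, 4]]

The invariant factors of A (the non-unit diagonal entries of the Smith normal form of xI - A over ℚ[x]) are (x - 5)(x + 1)(x^2 - 3), each dividing the next. The characteristic polynomial is their product, (x - 5)(x + 1)(x^2 - 3).

The rational canonical form is the block-diagonal matrix of companion matrices C(f_i):
R = [[0, 0, 0, -15], [1, 0, 0, -12], [0, 1, 0, 8], [0, 0, 1, 4]].

Note the characteristic polynomial does not split into linear factors over ℚ, so A has no Jordan form over ℚ; the rational canonical form exists over any field.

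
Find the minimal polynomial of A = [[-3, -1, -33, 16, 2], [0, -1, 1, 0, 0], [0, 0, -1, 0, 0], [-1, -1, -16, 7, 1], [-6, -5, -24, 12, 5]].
m_A(x) = (x - 5)^2(x + 1)^3

The characteristic polynomial factors as (x - 5)^2(x + 1)^3. The minimal polynomial is ∏(x - λ)^{k_λ} where k_λ is the size of the largest Jordan block at λ.

For λ = -1: rank(A + I) = 4, and the largest Jordan block has size 3 (the smallest k with rank((A + I)^k) = rank((A + I)^(k+1))).
For λ = 5: rank(A - 5I) = 4, and the largest Jordan block has size 2 (the smallest k with rank((A - 5I)^k) = rank((A - 5I)^(k+1))).

So m_A(x) = (x - 5)^2(x + 1)^3.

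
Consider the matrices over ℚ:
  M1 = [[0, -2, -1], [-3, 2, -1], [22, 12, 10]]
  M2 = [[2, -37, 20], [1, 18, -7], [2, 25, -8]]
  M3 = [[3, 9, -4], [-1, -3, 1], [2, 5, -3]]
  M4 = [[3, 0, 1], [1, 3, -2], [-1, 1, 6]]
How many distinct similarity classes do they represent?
2 classes: {M1, M2, M4}, {M3}

Characteristic polynomials: χ_{M1} = (x - 4)^3, χ_{M2} = (x - 4)^3, χ_{M3} = (x + 1)^3, χ_{M4} = (x - 4)^3.

{M1, M2, M4}: invariant factors (x - 4)^3.

{M3}: invariant factors (x + 1)^3.

Matrices are similar if and only if their invariant-factor lists agree; the partition into similarity classes is {M1, M2, M4}, {M3}.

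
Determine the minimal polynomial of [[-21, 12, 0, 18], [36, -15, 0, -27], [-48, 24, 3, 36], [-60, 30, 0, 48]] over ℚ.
m_A(x) = (x - 6)(x - 3)

The characteristic polynomial factors as (x - 6)(x - 3)^3. The minimal polynomial is ∏(x - λ)^{k_λ} where k_λ is the size of the largest Jordan block at λ.

For λ = 3: rank(A - 3I) = 1, and the largest Jordan block has size 1 (the smallest k with rank((A - 3I)^k) = rank((A - 3I)^(k+1))).
For λ = 6: rank(A - 6I) = 3, and the largest Jordan block has size 1 (the smallest k with rank((A - 6I)^k) = rank((A - 6I)^(k+1))).

So m_A(x) = (x - 6)(x - 3).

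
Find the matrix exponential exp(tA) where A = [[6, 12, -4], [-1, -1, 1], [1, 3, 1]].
A has Jordan form J = [[2, 1, 0], [0, 2, 0], [0, 0, 2]] with A = PJP^{-1}, so e^{tA} = P e^{tJ} P^{-1}.

For a Jordan block J_k(λ), e^{tJ_k(λ)} = e^{λt} · (I + tN + t^2 N^2/2! + ... + t^{k-1} N^{k-1}/(k-1)!) where N is the nilpotent superdiagonal part.

Assembling the blocks and conjugating back gives the entries of e^{tA} as shown above.

e^{tA} = [[(4*t + 1)*e^{2*t}, 12*t*e^{2*t}, -4*t*e^{2*t}], [-t*e^{2*t}, (1 - 3*t)*e^{2*t}, t*e^{2*t}], [t*e^{2*t}, 3*t*e^{2*t}, (1 - t)*e^{2*t}]]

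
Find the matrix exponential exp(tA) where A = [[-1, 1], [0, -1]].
e^{tA} = [[e^{-t}, t*e^{-t}], [0, e^{-t}]]

A has Jordan form J = [[-1, 1], [0, -1]] with A = PJP^{-1}, so e^{tA} = P e^{tJ} P^{-1}.

For a Jordan block J_k(λ), e^{tJ_k(λ)} = e^{λt} · (I + tN + t^2 N^2/2! + ... + t^{k-1} N^{k-1}/(k-1)!) where N is the nilpotent superdiagonal part.

Assembling the blocks and conjugating back gives the entries of e^{tA} as shown above.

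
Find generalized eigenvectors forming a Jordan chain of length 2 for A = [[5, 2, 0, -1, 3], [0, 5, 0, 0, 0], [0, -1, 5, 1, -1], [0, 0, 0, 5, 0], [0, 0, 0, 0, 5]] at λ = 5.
We seek v_1 ∈ ker((A - 5I)^2) \ ker(A - 5I), then set v_{i+1} = (A - 5I) v_i.

One such chain is v_1 = [[-2, 1, 0, 1, 0]]^T, v_2 = [[1, 0, 0, 0, 0]]^T. Check: (A - 5I) v_2 = [[0, 0, 0, 0, 0]]^T = 0.

v_1 = [[-2, 1, 0, 1, 0]]^T, v_2 = [[1, 0, 0, 0, 0]]^T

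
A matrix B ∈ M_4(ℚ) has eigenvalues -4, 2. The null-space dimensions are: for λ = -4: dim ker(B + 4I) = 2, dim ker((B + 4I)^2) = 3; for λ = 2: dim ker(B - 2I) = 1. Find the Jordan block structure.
λ = -4: successive nullity increments [2, 1] count blocks of size ≥ k; block sizes are [2, 1].
λ = 2: successive nullity increments [1] count blocks of size ≥ k; block sizes are [1].

Jordan blocks: (-4, 2), (-4, 1), (2, 1)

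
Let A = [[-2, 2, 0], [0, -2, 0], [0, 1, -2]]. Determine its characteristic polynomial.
χ_A(x) = (x + 2)^3

xI - A = [[x + 2, -2, 0], [0, x + 2, 0], [0, -1, x + 2]].

Expanding det(xI - A) along the first row:
det(xI - A) = + (x + 2)·det([[x + 2, 0], [-1, x + 2]]) - (-2)·det([[0, 0], [0, x + 2]]) + (0)·det([[0, x + 2], [0, -1]]).

Evaluating gives χ_A(x) = x^3 + 6x^2 + 12x + 8 = (x + 2)^3.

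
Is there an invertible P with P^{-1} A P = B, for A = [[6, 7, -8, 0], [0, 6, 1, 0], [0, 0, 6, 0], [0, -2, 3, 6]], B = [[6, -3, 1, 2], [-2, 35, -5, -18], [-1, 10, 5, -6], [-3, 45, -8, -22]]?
Two matrices over a field are similar if and only if they have the same invariant factors.

Both A and B have characteristic polynomial (x - 6)^4 and minimal polynomial (x - 6)^3. Computing further, both have invariant factors x - 6, (x - 6)^3. Hence A and B are similar.

Yes.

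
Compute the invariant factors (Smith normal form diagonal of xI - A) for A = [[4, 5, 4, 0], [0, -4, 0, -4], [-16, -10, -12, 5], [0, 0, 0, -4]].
(x + 4)^2, (x + 4)^2

The Jordan structure of A has elementary divisors (x + 4)^2, (x + 4)^2. Arranging the block sizes at each eigenvalue in decreasing order and taking row products gives the invariant factors.

Invariant factors (smallest first, each dividing the next): (x + 4)^2, (x + 4)^2.

Check: the last factor (x + 4)^2 is the minimal polynomial, and the product (x + 4)^4 is the characteristic polynomial.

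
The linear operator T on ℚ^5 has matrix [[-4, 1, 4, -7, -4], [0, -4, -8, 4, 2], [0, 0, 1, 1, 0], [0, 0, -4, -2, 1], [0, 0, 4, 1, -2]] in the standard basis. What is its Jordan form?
The characteristic polynomial is det(xI - A) = (x + 1)^3(x + 4)^2, so the eigenvalues are -4 (algebraic multiplicity 2), -1 (algebraic multiplicity 3).

For λ = -4: rank(A + 4I) = 4, rank((A + 4I)^2) = 3. The eigenspace has dimension 5 - 4 = 1, so there is 1 Jordan block; the rank sequence gives block sizes [2].

For λ = -1: rank(A + I) = 4, rank((A + I)^2) = 3, rank((A + I)^3) = 2. The eigenspace has dimension 5 - 4 = 1, so there is 1 Jordan block; the rank sequence gives block sizes [3].

Assembling the blocks gives the Jordan form J above.

J = [[-4, 1, 0, 0, 0], [0, -4, 0, 0, 0], [0, 0, -1, 1, 0], [0, 0, 0, -1, 1], [0, 0, 0, 0, -1]]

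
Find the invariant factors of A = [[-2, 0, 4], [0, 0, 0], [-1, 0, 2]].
The Jordan structure of A has elementary divisors x^2, x. Arranging the block sizes at each eigenvalue in decreasing order and taking row products gives the invariant factors.

Invariant factors (smallest first, each dividing the next): x, x^2.

Check: the last factor x^2 is the minimal polynomial, and the product x^3 is the characteristic polynomial.

x, x^2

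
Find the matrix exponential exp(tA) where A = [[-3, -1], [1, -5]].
A has Jordan form J = [[-4, 1], [0, -4]] with A = PJP^{-1}, so e^{tA} = P e^{tJ} P^{-1}.

For a Jordan block J_k(λ), e^{tJ_k(λ)} = e^{λt} · (I + tN + t^2 N^2/2! + ... + t^{k-1} N^{k-1}/(k-1)!) where N is the nilpotent superdiagonal part.

Assembling the blocks and conjugating back gives the entries of e^{tA} as shown above.

e^{tA} = [[(t + 1)*e^{-4*t}, -t*e^{-4*t}], [t*e^{-4*t}, (1 - t)*e^{-4*t}]]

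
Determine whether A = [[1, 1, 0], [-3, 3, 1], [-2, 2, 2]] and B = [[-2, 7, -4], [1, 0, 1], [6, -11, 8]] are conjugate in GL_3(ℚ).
Two matrices over a field are similar if and only if they have the same invariant factors.

Both A and B have characteristic polynomial (x - 2)^3 and minimal polynomial (x - 2)^3. Computing further, both have invariant factors (x - 2)^3. Hence A and B are similar.

Yes.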